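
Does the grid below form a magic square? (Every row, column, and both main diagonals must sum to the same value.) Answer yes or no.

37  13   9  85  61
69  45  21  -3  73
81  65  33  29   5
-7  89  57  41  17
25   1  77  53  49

No — row 3 sums to 213 but anti-diagonal sums to 205.

Row 1: 37 + 13 + 9 + 85 + 61 = 205.
Row 2: 69 + 45 + 21 + (-3) + 73 = 205.
Row 3: 81 + 65 + 33 + 29 + 5 = 213.
Row 4: -7 + 89 + 57 + 41 + 17 = 197.
Row 5: 25 + 1 + 77 + 53 + 49 = 205.
Column 1: 37 + 69 + 81 + (-7) + 25 = 205.
Column 2: 13 + 45 + 65 + 89 + 1 = 213.
Column 3: 9 + 21 + 33 + 57 + 77 = 197.
Column 4: 85 + (-3) + 29 + 41 + 53 = 205.
Column 5: 61 + 73 + 5 + 17 + 49 = 205.
Main diagonal: 37 + 45 + 33 + 41 + 49 = 205.
Anti-diagonal: 61 + (-3) + 33 + 89 + 25 = 205.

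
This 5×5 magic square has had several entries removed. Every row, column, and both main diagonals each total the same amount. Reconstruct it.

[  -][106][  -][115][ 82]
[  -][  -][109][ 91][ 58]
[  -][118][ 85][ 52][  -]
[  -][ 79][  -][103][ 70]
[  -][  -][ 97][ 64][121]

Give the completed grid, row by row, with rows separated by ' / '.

49 106 73 115 82 / 100 67 109 91 58 / 76 118 85 52 94 / 112 79 61 103 70 / 88 55 97 64 121

Column 4 is already complete: 115 + 91 + 52 + 103 + 64 = 425, so that is the magic constant.
The remaining cell in column 5 is (3,5) = 425 − 331 = 94.
Anti-diagonal: 82 + 91 + 85 + 79 + ? = 425, so (5,1) = 88.
Row 3 must total 425; the given cells sum to 349, so (3,1) = 76.
Row 5 must total 425; the given cells sum to 370, so (5,2) = 55.
Column 2 needs 425; the known cells sum to 358, so (2,2) = 67.
The remaining cell in main diagonal is (1,1) = 425 − 376 = 49.
Using row 1: 49 + 106 + 115 + 82 + ? → (1,3) = 425 − 352 = 73.
Row 2 needs 425; the known cells sum to 325, so (2,1) = 100.
From column 1, 425 − (49 + 100 + 76 + 88) gives (4,1) = 112.
Using column 3: 73 + 109 + 85 + 97 + ? → (4,3) = 425 − 364 = 61.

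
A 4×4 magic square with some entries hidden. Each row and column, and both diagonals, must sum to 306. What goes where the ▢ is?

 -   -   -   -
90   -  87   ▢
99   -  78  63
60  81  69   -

54

From row 3, 306 − (99 + 78 + 63) gives (3,2) = 66.
Row 4 must total 306; the given cells sum to 210, so (4,4) = 96.
From column 1, 306 − (90 + 99 + 60) gives (1,1) = 57.
Column 3 needs 306; the known cells sum to 234, so (1,3) = 72.
Main diagonal must total 306; the given cells sum to 231, so (2,2) = 75.
Anti-diagonal must total 306; the given cells sum to 213, so (1,4) = 93.
Row 1 must total 306; the given cells sum to 222, so (1,2) = 84.
Row 2 must total 306; the given cells sum to 252, so (2,4) = 54.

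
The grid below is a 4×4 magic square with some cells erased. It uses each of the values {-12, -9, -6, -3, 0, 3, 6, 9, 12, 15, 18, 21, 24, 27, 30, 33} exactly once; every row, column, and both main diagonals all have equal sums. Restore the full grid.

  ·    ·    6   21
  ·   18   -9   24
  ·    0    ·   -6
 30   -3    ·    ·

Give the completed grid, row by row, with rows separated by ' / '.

-12 27 6 21 / 9 18 -9 24 / 15 0 33 -6 / 30 -3 12 3

The 16 entries sum to 168, so each line sums to 168/4 = 42.
The remaining cell in row 2 is (2,1) = 42 − 33 = 9.
The remaining cell in column 2 is (1,2) = 42 − 15 = 27.
Column 4: 21 + 24 + (-6) + ? = 42, so (4,4) = 3.
Row 1: 27 + 6 + 21 + ? = 42, so (1,1) = -12.
From row 4, 42 − (30 + (-3) + 3) gives (4,3) = 12.
Column 1 needs 42; the known cells sum to 27, so (3,1) = 15.
Using column 3: 6 + (-9) + 12 + ? → (3,3) = 42 − 9 = 33.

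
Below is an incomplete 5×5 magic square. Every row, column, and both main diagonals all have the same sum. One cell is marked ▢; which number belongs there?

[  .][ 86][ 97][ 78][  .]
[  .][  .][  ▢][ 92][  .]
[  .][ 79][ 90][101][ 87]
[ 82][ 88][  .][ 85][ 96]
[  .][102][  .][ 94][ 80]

81

Column 4 is complete and sums to 450; that is the magic constant.
Row 3 must total 450; the given cells sum to 357, so (3,1) = 93.
The remaining cell in row 4 is (4,3) = 450 − 351 = 99.
From column 2, 450 − (86 + 79 + 88 + 102) gives (2,2) = 95.
Using main diagonal: 95 + 90 + 85 + 80 + ? → (1,1) = 450 − 350 = 100.
Row 1: 100 + 86 + 97 + 78 + ? = 450, so (1,5) = 89.
Column 5 needs 450; the known cells sum to 352, so (2,5) = 98.
Anti-diagonal must total 450; the given cells sum to 359, so (5,1) = 91.
From row 5, 450 − (91 + 102 + 94 + 80) gives (5,3) = 83.
Column 1 needs 450; the known cells sum to 366, so (2,1) = 84.
The remaining cell in column 3 is (2,3) = 450 − 369 = 81.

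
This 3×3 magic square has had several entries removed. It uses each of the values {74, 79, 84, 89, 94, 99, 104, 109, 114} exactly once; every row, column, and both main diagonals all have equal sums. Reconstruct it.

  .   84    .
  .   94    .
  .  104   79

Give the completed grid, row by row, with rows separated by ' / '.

109 84 89 / 74 94 114 / 99 104 79

The 9 entries sum to 846, so each line sums to 846/3 = 282.
From row 3, 282 − (104 + 79) gives (3,1) = 99.
Using main diagonal: 94 + 79 + ? → (1,1) = 282 − 173 = 109.
Anti-diagonal must total 282; the given cells sum to 193, so (1,3) = 89.
Column 1: 109 + 99 + ? = 282, so (2,1) = 74.
Column 3: 89 + 79 + ? = 282, so (2,3) = 114.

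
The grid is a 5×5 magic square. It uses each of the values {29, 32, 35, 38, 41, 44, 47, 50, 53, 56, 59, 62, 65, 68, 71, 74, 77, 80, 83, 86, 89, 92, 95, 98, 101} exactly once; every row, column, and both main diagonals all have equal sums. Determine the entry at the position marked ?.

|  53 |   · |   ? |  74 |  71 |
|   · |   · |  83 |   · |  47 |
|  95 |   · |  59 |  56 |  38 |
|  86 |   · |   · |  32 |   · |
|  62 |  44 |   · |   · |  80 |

The 25 entries sum to 1625, so each line sums to 1625/5 = 325.
Row 3 needs 325; the known cells sum to 248, so (3,2) = 77.
Column 1 must total 325; the given cells sum to 296, so (2,1) = 29.
Column 5 needs 325; the known cells sum to 236, so (4,5) = 89.
Main diagonal: 53 + 59 + 32 + 80 + ? = 325, so (2,2) = 101.
Row 2 needs 325; the known cells sum to 260, so (2,4) = 65.
Using column 4: 74 + 65 + 56 + 32 + ? → (5,4) = 325 − 227 = 98.
From anti-diagonal, 325 − (71 + 65 + 59 + 62) gives (4,2) = 68.
Row 4 must total 325; the given cells sum to 275, so (4,3) = 50.
The remaining cell in row 5 is (5,3) = 325 − 284 = 41.
Column 2 needs 325; the known cells sum to 290, so (1,2) = 35.
Column 3 must total 325; the given cells sum to 233, so (1,3) = 92.

92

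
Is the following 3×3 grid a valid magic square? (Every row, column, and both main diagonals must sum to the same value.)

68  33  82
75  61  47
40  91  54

Row 1: 68 + 33 + 82 = 183.
Row 2: 75 + 61 + 47 = 183.
Row 3: 40 + 91 + 54 = 185.
Column 1: 68 + 75 + 40 = 183.
Column 2: 33 + 61 + 91 = 185.
Column 3: 82 + 47 + 54 = 183.
Main diagonal: 68 + 61 + 54 = 183.
Anti-diagonal: 82 + 61 + 40 = 183.

No — row 1 sums to 183 but column 2 sums to 185.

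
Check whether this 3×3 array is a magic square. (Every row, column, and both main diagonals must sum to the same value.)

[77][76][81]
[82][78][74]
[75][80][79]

Row 1: 77 + 76 + 81 = 234.
Row 2: 82 + 78 + 74 = 234.
Row 3: 75 + 80 + 79 = 234.
Column 1: 77 + 82 + 75 = 234.
Column 2: 76 + 78 + 80 = 234.
Column 3: 81 + 74 + 79 = 234.
Main diagonal: 77 + 78 + 79 = 234.
Anti-diagonal: 81 + 78 + 75 = 234.
All lines sum to 234.

Yes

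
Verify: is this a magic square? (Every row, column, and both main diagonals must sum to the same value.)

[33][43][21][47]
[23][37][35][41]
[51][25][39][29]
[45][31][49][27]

No — row 4 sums to 152 but row 1 sums to 144.

Row 1: 33 + 43 + 21 + 47 = 144.
Row 2: 23 + 37 + 35 + 41 = 136.
Row 3: 51 + 25 + 39 + 29 = 144.
Row 4: 45 + 31 + 49 + 27 = 152.
Column 1: 33 + 23 + 51 + 45 = 152.
Column 2: 43 + 37 + 25 + 31 = 136.
Column 3: 21 + 35 + 39 + 49 = 144.
Column 4: 47 + 41 + 29 + 27 = 144.
Main diagonal: 33 + 37 + 39 + 27 = 136.
Anti-diagonal: 47 + 35 + 25 + 45 = 152.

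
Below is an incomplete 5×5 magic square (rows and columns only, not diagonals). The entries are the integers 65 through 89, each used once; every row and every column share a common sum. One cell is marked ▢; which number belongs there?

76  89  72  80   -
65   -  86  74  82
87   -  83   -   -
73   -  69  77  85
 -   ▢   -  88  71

The entries are 65 through 89, which sum to 1925, so each line sums to 1925/5 = 385.
Row 1 must total 385; the given cells sum to 317, so (1,5) = 68.
From row 2, 385 − (65 + 86 + 74 + 82) gives (2,2) = 78.
From row 4, 385 − (73 + 69 + 77 + 85) gives (4,2) = 81.
Column 1: 76 + 65 + 87 + 73 + ? = 385, so (5,1) = 84.
Column 3 needs 385; the known cells sum to 310, so (5,3) = 75.
Column 4: 80 + 74 + 77 + 88 + ? = 385, so (3,4) = 66.
Column 5 must total 385; the given cells sum to 306, so (3,5) = 79.
Row 3 must total 385; the given cells sum to 315, so (3,2) = 70.
Row 5 must total 385; the given cells sum to 318, so (5,2) = 67.

67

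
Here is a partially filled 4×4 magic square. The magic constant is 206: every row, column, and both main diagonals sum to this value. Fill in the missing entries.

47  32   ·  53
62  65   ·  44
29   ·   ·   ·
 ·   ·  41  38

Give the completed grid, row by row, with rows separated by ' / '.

Using row 1: 47 + 32 + 53 + ? → (1,3) = 206 − 132 = 74.
Using row 2: 62 + 65 + 44 + ? → (2,3) = 206 − 171 = 35.
Column 1: 47 + 62 + 29 + ? = 206, so (4,1) = 68.
From column 3, 206 − (74 + 35 + 41) gives (3,3) = 56.
From column 4, 206 − (53 + 44 + 38) gives (3,4) = 71.
Using anti-diagonal: 53 + 35 + 68 + ? → (3,2) = 206 − 156 = 50.
From row 4, 206 − (68 + 41 + 38) gives (4,2) = 59.

47 32 74 53 / 62 65 35 44 / 29 50 56 71 / 68 59 41 38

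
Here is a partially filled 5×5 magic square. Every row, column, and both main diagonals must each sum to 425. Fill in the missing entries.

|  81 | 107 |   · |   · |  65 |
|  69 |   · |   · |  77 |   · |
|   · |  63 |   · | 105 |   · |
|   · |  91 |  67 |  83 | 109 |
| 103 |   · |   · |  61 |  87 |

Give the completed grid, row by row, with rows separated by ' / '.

81 107 73 99 65 / 69 85 101 77 93 / 97 63 89 105 71 / 75 91 67 83 109 / 103 79 95 61 87

Row 4 needs 425; the known cells sum to 350, so (4,1) = 75.
Column 1 needs 425; the known cells sum to 328, so (3,1) = 97.
Column 4 needs 425; the known cells sum to 326, so (1,4) = 99.
Anti-diagonal needs 425; the known cells sum to 336, so (3,3) = 89.
Using row 1: 81 + 107 + 99 + 65 + ? → (1,3) = 425 − 352 = 73.
Row 3 must total 425; the given cells sum to 354, so (3,5) = 71.
Column 5: 65 + 71 + 109 + 87 + ? = 425, so (2,5) = 93.
Main diagonal needs 425; the known cells sum to 340, so (2,2) = 85.
From row 2, 425 − (69 + 85 + 77 + 93) gives (2,3) = 101.
From column 2, 425 − (107 + 85 + 63 + 91) gives (5,2) = 79.
Column 3 must total 425; the given cells sum to 330, so (5,3) = 95.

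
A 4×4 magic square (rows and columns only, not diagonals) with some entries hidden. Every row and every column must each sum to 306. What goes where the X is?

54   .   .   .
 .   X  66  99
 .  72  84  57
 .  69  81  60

Row 3: 72 + 84 + 57 + ? = 306, so (3,1) = 93.
From row 4, 306 − (69 + 81 + 60) gives (4,1) = 96.
Column 1: 54 + 93 + 96 + ? = 306, so (2,1) = 63.
Column 3 needs 306; the known cells sum to 231, so (1,3) = 75.
Column 4: 99 + 57 + 60 + ? = 306, so (1,4) = 90.
From row 1, 306 − (54 + 75 + 90) gives (1,2) = 87.
Row 2 must total 306; the given cells sum to 228, so (2,2) = 78.

78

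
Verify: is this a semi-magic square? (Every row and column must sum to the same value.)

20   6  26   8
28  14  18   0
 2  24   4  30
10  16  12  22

Row 1: 20 + 6 + 26 + 8 = 60.
Row 2: 28 + 14 + 18 + 0 = 60.
Row 3: 2 + 24 + 4 + 30 = 60.
Row 4: 10 + 16 + 12 + 22 = 60.
Column 1: 20 + 28 + 2 + 10 = 60.
Column 2: 6 + 14 + 24 + 16 = 60.
Column 3: 26 + 18 + 4 + 12 = 60.
Column 4: 8 + 0 + 30 + 22 = 60.
All lines sum to 60.

Yes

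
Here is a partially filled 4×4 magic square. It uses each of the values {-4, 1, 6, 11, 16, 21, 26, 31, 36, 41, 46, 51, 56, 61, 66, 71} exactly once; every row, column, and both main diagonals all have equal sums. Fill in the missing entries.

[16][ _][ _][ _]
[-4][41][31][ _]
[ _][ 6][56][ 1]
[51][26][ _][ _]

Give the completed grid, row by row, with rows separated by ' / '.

The 16 entries sum to 536, so each line sums to 536/4 = 134.
From row 2, 134 − (-4 + 41 + 31) gives (2,4) = 66.
Row 3 needs 134; the known cells sum to 63, so (3,1) = 71.
Column 2 must total 134; the given cells sum to 73, so (1,2) = 61.
Main diagonal must total 134; the given cells sum to 113, so (4,4) = 21.
The remaining cell in anti-diagonal is (1,4) = 134 − 88 = 46.
Row 1 must total 134; the given cells sum to 123, so (1,3) = 11.
Row 4 must total 134; the given cells sum to 98, so (4,3) = 36.

16 61 11 46 / -4 41 31 66 / 71 6 56 1 / 51 26 36 21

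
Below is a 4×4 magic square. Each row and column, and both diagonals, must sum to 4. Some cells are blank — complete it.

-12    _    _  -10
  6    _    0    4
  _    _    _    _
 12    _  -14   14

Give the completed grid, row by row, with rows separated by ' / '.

-12 16 10 -10 / 6 -6 0 4 / -2 2 8 -4 / 12 -8 -14 14

Row 2 needs 4; the known cells sum to 10, so (2,2) = -6.
The remaining cell in row 4 is (4,2) = 4 − 12 = -8.
Using column 1: -12 + 6 + 12 + ? → (3,1) = 4 − 6 = -2.
From column 4, 4 − (-10 + 4 + 14) gives (3,4) = -4.
From main diagonal, 4 − (-12 + (-6) + 14) gives (3,3) = 8.
The remaining cell in anti-diagonal is (3,2) = 4 − 2 = 2.
Column 2 must total 4; the given cells sum to -12, so (1,2) = 16.
Column 3: 0 + 8 + (-14) + ? = 4, so (1,3) = 10.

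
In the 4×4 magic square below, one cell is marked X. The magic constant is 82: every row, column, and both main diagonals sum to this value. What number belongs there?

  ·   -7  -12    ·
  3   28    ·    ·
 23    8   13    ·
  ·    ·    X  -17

The remaining cell in row 3 is (3,4) = 82 − 44 = 38.
From column 2, 82 − (-7 + 28 + 8) gives (4,2) = 53.
Main diagonal must total 82; the given cells sum to 24, so (1,1) = 58.
The remaining cell in row 1 is (1,4) = 82 − 39 = 43.
From column 1, 82 − (58 + 3 + 23) gives (4,1) = -2.
Column 4 must total 82; the given cells sum to 64, so (2,4) = 18.
Anti-diagonal: 43 + 8 + (-2) + ? = 82, so (2,3) = 33.
Row 4 needs 82; the known cells sum to 34, so (4,3) = 48.

48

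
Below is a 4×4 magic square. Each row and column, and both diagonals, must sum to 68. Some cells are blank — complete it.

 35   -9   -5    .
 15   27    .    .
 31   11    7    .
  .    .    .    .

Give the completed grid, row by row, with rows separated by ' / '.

35 -9 -5 47 / 15 27 23 3 / 31 11 7 19 / -13 39 43 -1

Using row 1: 35 + (-9) + (-5) + ? → (1,4) = 68 − 21 = 47.
Using row 3: 31 + 11 + 7 + ? → (3,4) = 68 − 49 = 19.
Column 1 must total 68; the given cells sum to 81, so (4,1) = -13.
The remaining cell in column 2 is (4,2) = 68 − 29 = 39.
The remaining cell in main diagonal is (4,4) = 68 − 69 = -1.
From anti-diagonal, 68 − (47 + 11 + (-13)) gives (2,3) = 23.
From row 2, 68 − (15 + 27 + 23) gives (2,4) = 3.
Row 4 needs 68; the known cells sum to 25, so (4,3) = 43.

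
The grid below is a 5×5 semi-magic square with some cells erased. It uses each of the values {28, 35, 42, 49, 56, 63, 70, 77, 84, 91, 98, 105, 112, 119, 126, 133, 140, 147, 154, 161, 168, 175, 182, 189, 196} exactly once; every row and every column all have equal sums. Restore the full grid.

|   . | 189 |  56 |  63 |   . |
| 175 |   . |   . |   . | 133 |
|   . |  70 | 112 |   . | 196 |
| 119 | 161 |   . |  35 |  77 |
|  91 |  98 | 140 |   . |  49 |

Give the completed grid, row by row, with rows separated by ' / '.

147 189 56 63 105 / 175 42 84 126 133 / 28 70 112 154 196 / 119 161 168 35 77 / 91 98 140 182 49

The 25 entries sum to 2800, so each line sums to 2800/5 = 560.
Row 4 needs 560; the known cells sum to 392, so (4,3) = 168.
Row 5: 91 + 98 + 140 + 49 + ? = 560, so (5,4) = 182.
The remaining cell in column 2 is (2,2) = 560 − 518 = 42.
The remaining cell in column 3 is (2,3) = 560 − 476 = 84.
Column 5: 133 + 196 + 77 + 49 + ? = 560, so (1,5) = 105.
Row 1: 189 + 56 + 63 + 105 + ? = 560, so (1,1) = 147.
Row 2 needs 560; the known cells sum to 434, so (2,4) = 126.
Column 1 needs 560; the known cells sum to 532, so (3,1) = 28.
Using column 4: 63 + 126 + 35 + 182 + ? → (3,4) = 560 − 406 = 154.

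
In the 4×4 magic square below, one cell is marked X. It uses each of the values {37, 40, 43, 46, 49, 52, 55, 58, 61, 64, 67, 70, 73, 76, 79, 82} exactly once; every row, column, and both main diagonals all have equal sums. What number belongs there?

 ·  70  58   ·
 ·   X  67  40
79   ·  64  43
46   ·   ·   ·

55

The 16 entries sum to 952, so each line sums to 952/4 = 238.
Row 3 must total 238; the given cells sum to 186, so (3,2) = 52.
Column 3 must total 238; the given cells sum to 189, so (4,3) = 49.
From anti-diagonal, 238 − (67 + 52 + 46) gives (1,4) = 73.
Row 1 must total 238; the given cells sum to 201, so (1,1) = 37.
Column 1 must total 238; the given cells sum to 162, so (2,1) = 76.
Column 4 must total 238; the given cells sum to 156, so (4,4) = 82.
Main diagonal needs 238; the known cells sum to 183, so (2,2) = 55.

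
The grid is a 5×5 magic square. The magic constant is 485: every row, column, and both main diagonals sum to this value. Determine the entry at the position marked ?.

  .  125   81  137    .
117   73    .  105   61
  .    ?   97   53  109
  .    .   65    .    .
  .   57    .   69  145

141

Row 2 must total 485; the given cells sum to 356, so (2,3) = 129.
Column 3 needs 485; the known cells sum to 372, so (5,3) = 113.
The remaining cell in column 4 is (4,4) = 485 − 364 = 121.
Using main diagonal: 73 + 97 + 121 + 145 + ? → (1,1) = 485 − 436 = 49.
From row 1, 485 − (49 + 125 + 81 + 137) gives (1,5) = 93.
Row 5: 57 + 113 + 69 + 145 + ? = 485, so (5,1) = 101.
Using column 5: 93 + 61 + 109 + 145 + ? → (4,5) = 485 − 408 = 77.
Anti-diagonal: 93 + 105 + 97 + 101 + ? = 485, so (4,2) = 89.
Using row 4: 89 + 65 + 121 + 77 + ? → (4,1) = 485 − 352 = 133.
The remaining cell in column 1 is (3,1) = 485 − 400 = 85.
The remaining cell in column 2 is (3,2) = 485 − 344 = 141.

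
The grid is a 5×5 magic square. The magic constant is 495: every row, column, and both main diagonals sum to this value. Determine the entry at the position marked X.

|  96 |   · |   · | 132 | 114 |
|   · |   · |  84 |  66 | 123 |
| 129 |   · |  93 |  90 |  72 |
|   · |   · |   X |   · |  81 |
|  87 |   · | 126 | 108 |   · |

The remaining cell in row 3 is (3,2) = 495 − 384 = 111.
From column 4, 495 − (132 + 66 + 90 + 108) gives (4,4) = 99.
From column 5, 495 − (114 + 123 + 72 + 81) gives (5,5) = 105.
From main diagonal, 495 − (96 + 93 + 99 + 105) gives (2,2) = 102.
From anti-diagonal, 495 − (114 + 66 + 93 + 87) gives (4,2) = 135.
Using row 2: 102 + 84 + 66 + 123 + ? → (2,1) = 495 − 375 = 120.
Row 5 must total 495; the given cells sum to 426, so (5,2) = 69.
Column 1 must total 495; the given cells sum to 432, so (4,1) = 63.
Column 2 needs 495; the known cells sum to 417, so (1,2) = 78.
Row 1: 96 + 78 + 132 + 114 + ? = 495, so (1,3) = 75.
Using row 4: 63 + 135 + 99 + 81 + ? → (4,3) = 495 − 378 = 117.

117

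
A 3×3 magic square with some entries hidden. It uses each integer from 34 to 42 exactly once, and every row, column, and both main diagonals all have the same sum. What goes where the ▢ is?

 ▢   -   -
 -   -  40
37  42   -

The entries are 34 through 42, which sum to 342, so each line sums to 342/3 = 114.
From row 3, 114 − (37 + 42) gives (3,3) = 35.
Column 3: 40 + 35 + ? = 114, so (1,3) = 39.
The remaining cell in anti-diagonal is (2,2) = 114 − 76 = 38.
Row 2 must total 114; the given cells sum to 78, so (2,1) = 36.
The remaining cell in column 1 is (1,1) = 114 − 73 = 41.

41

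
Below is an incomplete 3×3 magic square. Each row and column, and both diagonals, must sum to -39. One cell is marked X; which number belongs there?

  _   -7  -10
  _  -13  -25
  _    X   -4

Using row 1: -7 + (-10) + ? → (1,1) = -39 − (-17) = -22.
The remaining cell in row 2 is (2,1) = -39 − (-38) = -1.
The remaining cell in column 1 is (3,1) = -39 − (-23) = -16.
Column 2: -7 + (-13) + ? = -39, so (3,2) = -19.

-19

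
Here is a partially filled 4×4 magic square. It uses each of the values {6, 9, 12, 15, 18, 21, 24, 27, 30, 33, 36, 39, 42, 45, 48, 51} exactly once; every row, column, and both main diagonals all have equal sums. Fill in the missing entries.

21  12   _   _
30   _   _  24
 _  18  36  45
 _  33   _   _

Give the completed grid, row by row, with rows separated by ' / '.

The 16 entries sum to 456, so each line sums to 456/4 = 114.
The remaining cell in row 3 is (3,1) = 114 − 99 = 15.
Column 1 needs 114; the known cells sum to 66, so (4,1) = 48.
Column 2: 12 + 18 + 33 + ? = 114, so (2,2) = 51.
Using main diagonal: 21 + 51 + 36 + ? → (4,4) = 114 − 108 = 6.
Row 2 must total 114; the given cells sum to 105, so (2,3) = 9.
The remaining cell in row 4 is (4,3) = 114 − 87 = 27.
Column 3 must total 114; the given cells sum to 72, so (1,3) = 42.
Column 4 must total 114; the given cells sum to 75, so (1,4) = 39.

21 12 42 39 / 30 51 9 24 / 15 18 36 45 / 48 33 27 6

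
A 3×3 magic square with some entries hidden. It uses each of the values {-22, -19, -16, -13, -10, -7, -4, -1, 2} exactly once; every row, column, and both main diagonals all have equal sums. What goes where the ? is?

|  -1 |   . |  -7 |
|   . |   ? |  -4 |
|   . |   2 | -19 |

-10

The 9 entries sum to -90, so each line sums to -90/3 = -30.
Row 1 needs -30; the known cells sum to -8, so (1,2) = -22.
From row 3, -30 − (2 + (-19)) gives (3,1) = -13.
Column 1 needs -30; the known cells sum to -14, so (2,1) = -16.
Using column 2: -22 + 2 + ? → (2,2) = -30 − (-20) = -10.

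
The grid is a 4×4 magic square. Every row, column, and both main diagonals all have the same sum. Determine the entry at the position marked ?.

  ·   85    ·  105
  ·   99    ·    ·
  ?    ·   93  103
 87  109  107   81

97

Row 4 is complete and sums to 384; that is the magic constant.
Column 2: 85 + 99 + 109 + ? = 384, so (3,2) = 91.
Column 4 needs 384; the known cells sum to 289, so (2,4) = 95.
The remaining cell in main diagonal is (1,1) = 384 − 273 = 111.
Using anti-diagonal: 105 + 91 + 87 + ? → (2,3) = 384 − 283 = 101.
The remaining cell in row 1 is (1,3) = 384 − 301 = 83.
The remaining cell in row 2 is (2,1) = 384 − 295 = 89.
Row 3 must total 384; the given cells sum to 287, so (3,1) = 97.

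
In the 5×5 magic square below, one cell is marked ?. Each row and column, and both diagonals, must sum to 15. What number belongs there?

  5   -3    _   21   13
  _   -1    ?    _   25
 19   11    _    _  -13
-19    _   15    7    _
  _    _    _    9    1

-9

The remaining cell in row 1 is (1,3) = 15 − 36 = -21.
From column 5, 15 − (13 + 25 + (-13) + 1) gives (4,5) = -11.
Using main diagonal: 5 + (-1) + 7 + 1 + ? → (3,3) = 15 − 12 = 3.
Using row 3: 19 + 11 + 3 + (-13) + ? → (3,4) = 15 − 20 = -5.
Using row 4: -19 + 15 + 7 + (-11) + ? → (4,2) = 15 − (-8) = 23.
Column 2 needs 15; the known cells sum to 30, so (5,2) = -15.
The remaining cell in column 4 is (2,4) = 15 − 32 = -17.
Anti-diagonal: 13 + (-17) + 3 + 23 + ? = 15, so (5,1) = -7.
Row 5 must total 15; the given cells sum to -12, so (5,3) = 27.
From column 1, 15 − (5 + 19 + (-19) + (-7)) gives (2,1) = 17.
Using column 3: -21 + 3 + 15 + 27 + ? → (2,3) = 15 − 24 = -9.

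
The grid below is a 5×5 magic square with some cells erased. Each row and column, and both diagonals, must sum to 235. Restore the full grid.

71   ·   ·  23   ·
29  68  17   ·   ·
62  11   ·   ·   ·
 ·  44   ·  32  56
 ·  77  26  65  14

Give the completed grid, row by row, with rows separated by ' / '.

71 35 59 23 47 / 29 68 17 41 80 / 62 11 50 74 38 / 20 44 83 32 56 / 53 77 26 65 14

Row 5: 77 + 26 + 65 + 14 + ? = 235, so (5,1) = 53.
From column 1, 235 − (71 + 29 + 62 + 53) gives (4,1) = 20.
From column 2, 235 − (68 + 11 + 44 + 77) gives (1,2) = 35.
Main diagonal needs 235; the known cells sum to 185, so (3,3) = 50.
Using row 4: 20 + 44 + 32 + 56 + ? → (4,3) = 235 − 152 = 83.
Column 3 needs 235; the known cells sum to 176, so (1,3) = 59.
Row 1 needs 235; the known cells sum to 188, so (1,5) = 47.
Using anti-diagonal: 47 + 50 + 44 + 53 + ? → (2,4) = 235 − 194 = 41.
From row 2, 235 − (29 + 68 + 17 + 41) gives (2,5) = 80.
The remaining cell in column 4 is (3,4) = 235 − 161 = 74.
Column 5 needs 235; the known cells sum to 197, so (3,5) = 38.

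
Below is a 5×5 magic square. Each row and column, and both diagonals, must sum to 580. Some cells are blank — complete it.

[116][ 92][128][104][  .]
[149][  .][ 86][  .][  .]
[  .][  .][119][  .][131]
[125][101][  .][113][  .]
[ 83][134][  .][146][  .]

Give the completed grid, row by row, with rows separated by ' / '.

116 92 128 104 140 / 149 110 86 137 98 / 107 143 119 80 131 / 125 101 152 113 89 / 83 134 95 146 122

From row 1, 580 − (116 + 92 + 128 + 104) gives (1,5) = 140.
From column 1, 580 − (116 + 149 + 125 + 83) gives (3,1) = 107.
Anti-diagonal: 140 + 119 + 101 + 83 + ? = 580, so (2,4) = 137.
Using column 4: 104 + 137 + 113 + 146 + ? → (3,4) = 580 − 500 = 80.
The remaining cell in row 3 is (3,2) = 580 − 437 = 143.
Column 2: 92 + 143 + 101 + 134 + ? = 580, so (2,2) = 110.
Main diagonal must total 580; the given cells sum to 458, so (5,5) = 122.
Row 2: 149 + 110 + 86 + 137 + ? = 580, so (2,5) = 98.
Using row 5: 83 + 134 + 146 + 122 + ? → (5,3) = 580 − 485 = 95.
Column 3: 128 + 86 + 119 + 95 + ? = 580, so (4,3) = 152.
Column 5 needs 580; the known cells sum to 491, so (4,5) = 89.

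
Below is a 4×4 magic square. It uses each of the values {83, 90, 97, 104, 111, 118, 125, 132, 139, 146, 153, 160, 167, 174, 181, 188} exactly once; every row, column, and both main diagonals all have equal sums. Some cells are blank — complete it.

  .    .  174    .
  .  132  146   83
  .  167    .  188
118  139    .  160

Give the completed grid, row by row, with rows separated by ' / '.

The 16 entries sum to 2168, so each line sums to 2168/4 = 542.
Row 2 needs 542; the known cells sum to 361, so (2,1) = 181.
From row 4, 542 − (118 + 139 + 160) gives (4,3) = 125.
Column 2: 132 + 167 + 139 + ? = 542, so (1,2) = 104.
Column 3 needs 542; the known cells sum to 445, so (3,3) = 97.
Column 4 needs 542; the known cells sum to 431, so (1,4) = 111.
Main diagonal: 132 + 97 + 160 + ? = 542, so (1,1) = 153.
Row 3 must total 542; the given cells sum to 452, so (3,1) = 90.

153 104 174 111 / 181 132 146 83 / 90 167 97 188 / 118 139 125 160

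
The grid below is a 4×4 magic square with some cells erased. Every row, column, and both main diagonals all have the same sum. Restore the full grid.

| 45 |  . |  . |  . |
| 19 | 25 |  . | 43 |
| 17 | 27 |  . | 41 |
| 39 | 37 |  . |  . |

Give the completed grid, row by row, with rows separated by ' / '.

Column 1 is already complete: 45 + 19 + 17 + 39 = 120, so that is the magic constant.
Using row 2: 19 + 25 + 43 + ? → (2,3) = 120 − 87 = 33.
Row 3: 17 + 27 + 41 + ? = 120, so (3,3) = 35.
Column 2: 25 + 27 + 37 + ? = 120, so (1,2) = 31.
Main diagonal: 45 + 25 + 35 + ? = 120, so (4,4) = 15.
From anti-diagonal, 120 − (33 + 27 + 39) gives (1,4) = 21.
The remaining cell in row 1 is (1,3) = 120 − 97 = 23.
Row 4 must total 120; the given cells sum to 91, so (4,3) = 29.

45 31 23 21 / 19 25 33 43 / 17 27 35 41 / 39 37 29 15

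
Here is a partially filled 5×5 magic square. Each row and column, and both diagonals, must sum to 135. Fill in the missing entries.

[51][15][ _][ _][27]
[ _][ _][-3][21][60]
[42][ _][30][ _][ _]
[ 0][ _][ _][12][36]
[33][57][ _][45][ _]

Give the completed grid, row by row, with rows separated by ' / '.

Column 1 must total 135; the given cells sum to 126, so (2,1) = 9.
Using anti-diagonal: 27 + 21 + 30 + 33 + ? → (4,2) = 135 − 111 = 24.
Using row 2: 9 + (-3) + 21 + 60 + ? → (2,2) = 135 − 87 = 48.
Row 4 must total 135; the given cells sum to 72, so (4,3) = 63.
Column 2: 15 + 48 + 24 + 57 + ? = 135, so (3,2) = -9.
Main diagonal: 51 + 48 + 30 + 12 + ? = 135, so (5,5) = -6.
From row 5, 135 − (33 + 57 + 45 + (-6)) gives (5,3) = 6.
From column 3, 135 − (-3 + 30 + 63 + 6) gives (1,3) = 39.
From column 5, 135 − (27 + 60 + 36 + (-6)) gives (3,5) = 18.
From row 1, 135 − (51 + 15 + 39 + 27) gives (1,4) = 3.
From row 3, 135 − (42 + (-9) + 30 + 18) gives (3,4) = 54.

51 15 39 3 27 / 9 48 -3 21 60 / 42 -9 30 54 18 / 0 24 63 12 36 / 33 57 6 45 -6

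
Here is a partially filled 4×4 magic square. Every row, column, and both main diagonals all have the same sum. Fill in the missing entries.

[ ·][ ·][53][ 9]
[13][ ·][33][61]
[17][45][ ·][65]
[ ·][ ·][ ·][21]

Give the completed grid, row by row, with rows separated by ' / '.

57 37 53 9 / 13 49 33 61 / 17 45 29 65 / 69 25 41 21

Column 4 is already complete: 9 + 61 + 65 + 21 = 156, so that is the magic constant.
Row 2 must total 156; the given cells sum to 107, so (2,2) = 49.
Using row 3: 17 + 45 + 65 + ? → (3,3) = 156 − 127 = 29.
Column 3 needs 156; the known cells sum to 115, so (4,3) = 41.
Main diagonal must total 156; the given cells sum to 99, so (1,1) = 57.
Using anti-diagonal: 9 + 33 + 45 + ? → (4,1) = 156 − 87 = 69.
Row 1 must total 156; the given cells sum to 119, so (1,2) = 37.
Row 4: 69 + 41 + 21 + ? = 156, so (4,2) = 25.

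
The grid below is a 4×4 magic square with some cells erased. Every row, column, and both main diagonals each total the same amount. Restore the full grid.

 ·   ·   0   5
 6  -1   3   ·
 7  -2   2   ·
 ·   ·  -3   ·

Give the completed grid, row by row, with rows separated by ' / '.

Column 3 is already complete: 0 + 3 + 2 + -3 = 2, so that is the magic constant.
The remaining cell in row 2 is (2,4) = 2 − 8 = -6.
Row 3 must total 2; the given cells sum to 7, so (3,4) = -5.
Column 4 must total 2; the given cells sum to -6, so (4,4) = 8.
The remaining cell in main diagonal is (1,1) = 2 − 9 = -7.
Anti-diagonal needs 2; the known cells sum to 6, so (4,1) = -4.
Row 1: -7 + 0 + 5 + ? = 2, so (1,2) = 4.
Using row 4: -4 + (-3) + 8 + ? → (4,2) = 2 − 1 = 1.

-7 4 0 5 / 6 -1 3 -6 / 7 -2 2 -5 / -4 1 -3 8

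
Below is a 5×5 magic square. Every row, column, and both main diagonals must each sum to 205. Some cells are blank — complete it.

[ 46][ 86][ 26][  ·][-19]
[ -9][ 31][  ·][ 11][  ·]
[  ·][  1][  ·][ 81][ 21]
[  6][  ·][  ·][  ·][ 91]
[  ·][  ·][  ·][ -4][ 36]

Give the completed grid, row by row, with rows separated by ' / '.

Row 1 needs 205; the known cells sum to 139, so (1,4) = 66.
Column 4: 66 + 11 + 81 + (-4) + ? = 205, so (4,4) = 51.
From column 5, 205 − (-19 + 21 + 91 + 36) gives (2,5) = 76.
From main diagonal, 205 − (46 + 31 + 51 + 36) gives (3,3) = 41.
The remaining cell in row 2 is (2,3) = 205 − 109 = 96.
Row 3 must total 205; the given cells sum to 144, so (3,1) = 61.
Using column 1: 46 + (-9) + 61 + 6 + ? → (5,1) = 205 − 104 = 101.
Anti-diagonal: -19 + 11 + 41 + 101 + ? = 205, so (4,2) = 71.
Using row 4: 6 + 71 + 51 + 91 + ? → (4,3) = 205 − 219 = -14.
The remaining cell in column 2 is (5,2) = 205 − 189 = 16.
Using column 3: 26 + 96 + 41 + (-14) + ? → (5,3) = 205 − 149 = 56.

46 86 26 66 -19 / -9 31 96 11 76 / 61 1 41 81 21 / 6 71 -14 51 91 / 101 16 56 -4 36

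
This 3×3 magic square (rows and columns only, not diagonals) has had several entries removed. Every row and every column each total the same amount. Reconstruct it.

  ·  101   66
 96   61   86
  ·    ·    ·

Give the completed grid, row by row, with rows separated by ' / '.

76 101 66 / 96 61 86 / 71 81 91

Row 2 is already complete: 96 + 61 + 86 = 243, so that is the magic constant.
The remaining cell in row 1 is (1,1) = 243 − 167 = 76.
The remaining cell in column 1 is (3,1) = 243 − 172 = 71.
Using column 2: 101 + 61 + ? → (3,2) = 243 − 162 = 81.
Column 3 must total 243; the given cells sum to 152, so (3,3) = 91.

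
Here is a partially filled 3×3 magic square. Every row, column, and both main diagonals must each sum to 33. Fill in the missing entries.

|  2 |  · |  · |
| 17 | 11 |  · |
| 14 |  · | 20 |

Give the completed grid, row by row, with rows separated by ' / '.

Row 2 needs 33; the known cells sum to 28, so (2,3) = 5.
Row 3: 14 + 20 + ? = 33, so (3,2) = -1.
Using column 2: 11 + (-1) + ? → (1,2) = 33 − 10 = 23.
Using column 3: 5 + 20 + ? → (1,3) = 33 − 25 = 8.

2 23 8 / 17 11 5 / 14 -1 20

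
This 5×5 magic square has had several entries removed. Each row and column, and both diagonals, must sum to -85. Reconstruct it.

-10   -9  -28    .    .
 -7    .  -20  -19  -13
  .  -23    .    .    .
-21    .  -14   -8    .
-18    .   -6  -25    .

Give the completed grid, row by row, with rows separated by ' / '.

The remaining cell in row 2 is (2,2) = -85 − (-59) = -26.
The remaining cell in column 1 is (3,1) = -85 − (-56) = -29.
Column 3 needs -85; the known cells sum to -68, so (3,3) = -17.
From main diagonal, -85 − (-10 + (-26) + (-17) + (-8)) gives (5,5) = -24.
Row 5: -18 + (-6) + (-25) + (-24) + ? = -85, so (5,2) = -12.
Column 2: -9 + (-26) + (-23) + (-12) + ? = -85, so (4,2) = -15.
Anti-diagonal: -19 + (-17) + (-15) + (-18) + ? = -85, so (1,5) = -16.
From row 1, -85 − (-10 + (-9) + (-28) + (-16)) gives (1,4) = -22.
Row 4 must total -85; the given cells sum to -58, so (4,5) = -27.
The remaining cell in column 4 is (3,4) = -85 − (-74) = -11.
From column 5, -85 − (-16 + (-13) + (-27) + (-24)) gives (3,5) = -5.

-10 -9 -28 -22 -16 / -7 -26 -20 -19 -13 / -29 -23 -17 -11 -5 / -21 -15 -14 -8 -27 / -18 -12 -6 -25 -24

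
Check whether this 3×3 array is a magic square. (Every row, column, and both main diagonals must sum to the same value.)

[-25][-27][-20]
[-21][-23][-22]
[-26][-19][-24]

Row 1: -25 + (-27) + (-20) = -72.
Row 2: -21 + (-23) + (-22) = -66.
Row 3: -26 + (-19) + (-24) = -69.
Column 1: -25 + (-21) + (-26) = -72.
Column 2: -27 + (-23) + (-19) = -69.
Column 3: -20 + (-22) + (-24) = -66.
Main diagonal: -25 + (-23) + (-24) = -72.
Anti-diagonal: -20 + (-23) + (-26) = -69.

No — row 3 sums to -69 but row 1 sums to -72.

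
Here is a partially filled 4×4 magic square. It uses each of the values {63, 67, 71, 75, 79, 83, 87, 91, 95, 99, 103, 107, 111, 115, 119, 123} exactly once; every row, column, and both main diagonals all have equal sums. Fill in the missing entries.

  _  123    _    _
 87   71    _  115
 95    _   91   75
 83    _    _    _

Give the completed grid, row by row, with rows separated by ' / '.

107 123 63 79 / 87 71 99 115 / 95 111 91 75 / 83 67 119 103

The 16 entries sum to 1488, so each line sums to 1488/4 = 372.
The remaining cell in row 2 is (2,3) = 372 − 273 = 99.
The remaining cell in row 3 is (3,2) = 372 − 261 = 111.
Column 1 needs 372; the known cells sum to 265, so (1,1) = 107.
From column 2, 372 − (123 + 71 + 111) gives (4,2) = 67.
The remaining cell in main diagonal is (4,4) = 372 − 269 = 103.
The remaining cell in anti-diagonal is (1,4) = 372 − 293 = 79.
From row 1, 372 − (107 + 123 + 79) gives (1,3) = 63.
The remaining cell in row 4 is (4,3) = 372 − 253 = 119.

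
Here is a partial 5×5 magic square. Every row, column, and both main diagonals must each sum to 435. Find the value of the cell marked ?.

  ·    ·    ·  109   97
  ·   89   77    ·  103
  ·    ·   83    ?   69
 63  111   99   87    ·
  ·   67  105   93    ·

81

The remaining cell in row 4 is (4,5) = 435 − 360 = 75.
Column 3 needs 435; the known cells sum to 364, so (1,3) = 71.
Column 5 needs 435; the known cells sum to 344, so (5,5) = 91.
Main diagonal: 89 + 83 + 87 + 91 + ? = 435, so (1,1) = 85.
Row 1 must total 435; the given cells sum to 362, so (1,2) = 73.
Row 5 must total 435; the given cells sum to 356, so (5,1) = 79.
Column 2 must total 435; the given cells sum to 340, so (3,2) = 95.
Anti-diagonal needs 435; the known cells sum to 370, so (2,4) = 65.
The remaining cell in row 2 is (2,1) = 435 − 334 = 101.
Column 1: 85 + 101 + 63 + 79 + ? = 435, so (3,1) = 107.
From column 4, 435 − (109 + 65 + 87 + 93) gives (3,4) = 81.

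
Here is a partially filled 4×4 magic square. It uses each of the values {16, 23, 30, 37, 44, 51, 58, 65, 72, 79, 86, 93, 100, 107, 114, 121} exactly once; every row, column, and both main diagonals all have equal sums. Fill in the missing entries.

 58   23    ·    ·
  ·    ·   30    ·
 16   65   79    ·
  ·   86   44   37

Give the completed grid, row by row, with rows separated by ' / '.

58 23 121 72 / 93 100 30 51 / 16 65 79 114 / 107 86 44 37

The 16 entries sum to 1096, so each line sums to 1096/4 = 274.
Row 3 must total 274; the given cells sum to 160, so (3,4) = 114.
From row 4, 274 − (86 + 44 + 37) gives (4,1) = 107.
Column 1 needs 274; the known cells sum to 181, so (2,1) = 93.
Using column 2: 23 + 65 + 86 + ? → (2,2) = 274 − 174 = 100.
Column 3 must total 274; the given cells sum to 153, so (1,3) = 121.
Anti-diagonal: 30 + 65 + 107 + ? = 274, so (1,4) = 72.
Using row 2: 93 + 100 + 30 + ? → (2,4) = 274 − 223 = 51.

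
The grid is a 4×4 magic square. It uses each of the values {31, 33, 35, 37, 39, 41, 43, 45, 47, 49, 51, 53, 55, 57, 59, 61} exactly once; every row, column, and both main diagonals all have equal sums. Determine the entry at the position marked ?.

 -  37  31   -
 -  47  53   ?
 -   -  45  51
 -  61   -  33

43

The 16 entries sum to 736, so each line sums to 736/4 = 184.
The remaining cell in column 2 is (3,2) = 184 − 145 = 39.
The remaining cell in column 3 is (4,3) = 184 − 129 = 55.
From main diagonal, 184 − (47 + 45 + 33) gives (1,1) = 59.
Row 1: 59 + 37 + 31 + ? = 184, so (1,4) = 57.
Using row 3: 39 + 45 + 51 + ? → (3,1) = 184 − 135 = 49.
Using row 4: 61 + 55 + 33 + ? → (4,1) = 184 − 149 = 35.
Column 1 needs 184; the known cells sum to 143, so (2,1) = 41.
Column 4 must total 184; the given cells sum to 141, so (2,4) = 43.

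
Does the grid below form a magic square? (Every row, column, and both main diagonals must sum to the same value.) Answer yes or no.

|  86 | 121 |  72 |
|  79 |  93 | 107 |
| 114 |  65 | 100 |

Yes

Row 1: 86 + 121 + 72 = 279.
Row 2: 79 + 93 + 107 = 279.
Row 3: 114 + 65 + 100 = 279.
Column 1: 86 + 79 + 114 = 279.
Column 2: 121 + 93 + 65 = 279.
Column 3: 72 + 107 + 100 = 279.
Main diagonal: 86 + 93 + 100 = 279.
Anti-diagonal: 72 + 93 + 114 = 279.
All lines sum to 279.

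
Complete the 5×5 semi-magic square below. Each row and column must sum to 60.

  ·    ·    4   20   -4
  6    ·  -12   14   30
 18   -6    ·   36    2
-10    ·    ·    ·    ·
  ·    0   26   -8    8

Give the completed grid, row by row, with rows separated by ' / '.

From row 2, 60 − (6 + (-12) + 14 + 30) gives (2,2) = 22.
From row 3, 60 − (18 + (-6) + 36 + 2) gives (3,3) = 10.
Row 5 must total 60; the given cells sum to 26, so (5,1) = 34.
Column 1 must total 60; the given cells sum to 48, so (1,1) = 12.
From column 3, 60 − (4 + (-12) + 10 + 26) gives (4,3) = 32.
The remaining cell in column 4 is (4,4) = 60 − 62 = -2.
The remaining cell in column 5 is (4,5) = 60 − 36 = 24.
Row 1: 12 + 4 + 20 + (-4) + ? = 60, so (1,2) = 28.
From row 4, 60 − (-10 + 32 + (-2) + 24) gives (4,2) = 16.

12 28 4 20 -4 / 6 22 -12 14 30 / 18 -6 10 36 2 / -10 16 32 -2 24 / 34 0 26 -8 8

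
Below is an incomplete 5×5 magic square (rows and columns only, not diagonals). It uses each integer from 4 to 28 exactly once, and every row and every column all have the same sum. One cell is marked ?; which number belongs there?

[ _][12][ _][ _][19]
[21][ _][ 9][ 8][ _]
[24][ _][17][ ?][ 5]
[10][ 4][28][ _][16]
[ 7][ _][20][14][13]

11

The entries are 4 through 28, which sum to 400, so each line sums to 400/5 = 80.
From row 4, 80 − (10 + 4 + 28 + 16) gives (4,4) = 22.
Row 5 needs 80; the known cells sum to 54, so (5,2) = 26.
Column 1 must total 80; the given cells sum to 62, so (1,1) = 18.
The remaining cell in column 3 is (1,3) = 80 − 74 = 6.
Column 5: 19 + 5 + 16 + 13 + ? = 80, so (2,5) = 27.
Row 1: 18 + 12 + 6 + 19 + ? = 80, so (1,4) = 25.
Using row 2: 21 + 9 + 8 + 27 + ? → (2,2) = 80 − 65 = 15.
From column 2, 80 − (12 + 15 + 4 + 26) gives (3,2) = 23.
Using column 4: 25 + 8 + 22 + 14 + ? → (3,4) = 80 − 69 = 11.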